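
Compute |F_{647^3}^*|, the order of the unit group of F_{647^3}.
|F_{647^3}^*| = 270840022

F_{647^3} has 647^3 = 270840023 elements; its multiplicative group consists of all nonzero elements, so |F_{647^3}^*| = 270840023 - 1 = 270840022. (It is cyclic since any finite subgroup of the multiplicative group of a field is cyclic.)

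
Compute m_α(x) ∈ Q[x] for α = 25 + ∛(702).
m_α(x) = x^3 - 75x^2 + 1875x - 16327

Set β = α - 25 = ∛(702), so β^3 = 702. Then (α - 25)^3 - 702 = 0, i.e. α is a root of g(x) = (x - 25)^3 - 702 = x^3 - 75x^2 + 1875x - 16327. Since g(x) = h(x - 25) where h(x) = x^3 - 702, and h is irreducible over Q (because 702 is not a perfect cube, so h has no rational root, and a monic cubic with no rational root is irreducible), g is also irreducible (irreducibility is preserved under the substitution x → x - 25). Hence m_α(x) = x^3 - 75x^2 + 1875x - 16327.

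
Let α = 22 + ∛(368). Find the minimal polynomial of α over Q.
m_α(x) = x^3 - 66x^2 + 1452x - 11016

Set β = α - 22 = ∛(368), so β^3 = 368. Then (α - 22)^3 - 368 = 0, i.e. α is a root of g(x) = (x - 22)^3 - 368 = x^3 - 66x^2 + 1452x - 11016. Since g(x) = h(x - 22) where h(x) = x^3 - 368, and h is irreducible over Q (because 368 is not a perfect cube, so h has no rational root, and a monic cubic with no rational root is irreducible), g is also irreducible (irreducibility is preserved under the substitution x → x - 22). Hence m_α(x) = x^3 - 66x^2 + 1452x - 11016.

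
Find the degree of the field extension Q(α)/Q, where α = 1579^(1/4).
[Q(α):Q] = 4

α is a root of x^4 - 1579. By Eisenstein's criterion at the prime p = 1579 (which divides the constant term 1579 but p^2 = 2493241 does not, since 1579 is squarefree), x^4 - 1579 is irreducible over Q. Hence [Q(α):Q] = 4.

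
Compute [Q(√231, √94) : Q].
[Q(√231, √94) : Q] = 4

[Q(√231):Q] = 2 (min poly x^2 - 231, irreducible since 231 is squarefree > 1). For the top step, suppose √94 ∈ Q(√231), say √94 = c + d√231 with c, d ∈ Q. Squaring: 94 = c^2 + 231d^2 + 2cd√231. Since √231 ∉ Q this forces 2cd = 0. If d = 0 then √94 = c ∈ Q, contradicting 94 squarefree > 1. If c = 0 then 94 = 231d^2, so 231·94 = (231d)^2 is a perfect square in Q — but 231·94 = 21714 is not a perfect square (since 231 and 94 are distinct squarefree integers). Contradiction. Hence √94 ∉ Q(√231), so x^2 - 94 stays irreducible over Q(√231) and [Q(√231, √94) : Q(√231)] = 2. By the tower law, [Q(√231, √94) : Q] = 2 · 2 = 4.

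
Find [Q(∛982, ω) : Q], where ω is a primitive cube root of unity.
[Q(∛982, ω) : Q] = 6

[Q(∛982):Q] = 3 (min poly x^3 - 982, irreducible since 982 is not a perfect cube). [Q(ω):Q] = 2 (min poly x^2 + x + 1). Since Q(∛982) ⊂ R and ω ∉ R, we have ω ∉ Q(∛982), so x^2 + x + 1 remains irreducible over Q(∛982) and [Q(∛982, ω) : Q(∛982)] = 2. By the tower law, [Q(∛982, ω) : Q] = 3 · 2 = 6. (In fact Q(∛982, ω) is the splitting field of x^3 - 982 over Q.)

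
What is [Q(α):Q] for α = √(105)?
[Q(α):Q] = 2

[Q(α):Q] equals the degree of the minimal polynomial of α. Here α^2 = 105 and x^2 - 105 is irreducible (d = 105 is squarefree, ≠ 1, hence not a square), so deg(m_α) = 2. Thus [Q(α):Q] = 2.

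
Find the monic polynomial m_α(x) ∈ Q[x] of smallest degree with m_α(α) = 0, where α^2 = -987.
m_α(x) = x^2 + 987

α satisfies α^2 + 987 = 0, so x^2 + 987 annihilates α. Since d = -987 is squarefree and ≠ 1, it is not a perfect square in Q, so x^2 + 987 has no rational root and is therefore irreducible over Q (a degree-2 polynomial over a field is irreducible iff it has no root). Hence m_α(x) = x^2 + 987.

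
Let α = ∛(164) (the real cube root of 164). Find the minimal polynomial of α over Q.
m_α(x) = x^3 - 164

α satisfies α^3 = 164, so x^3 - 164 annihilates α. By the rational root test, a rational root p/q (in lowest terms) of x^3 - 164 would satisfy p^3 = 164 q^3, forcing q = 1 and p^3 = 164; but 164 is not a perfect cube, contradiction. A monic cubic over Q with no rational root is irreducible (any nontrivial factorization would include a linear factor). Hence x^3 - 164 is the minimal polynomial of α, and in particular [Q(α):Q] = 3.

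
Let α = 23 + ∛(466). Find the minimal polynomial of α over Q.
m_α(x) = x^3 - 69x^2 + 1587x - 12633

Set β = α - 23 = ∛(466), so β^3 = 466. Then (α - 23)^3 - 466 = 0, i.e. α is a root of g(x) = (x - 23)^3 - 466 = x^3 - 69x^2 + 1587x - 12633. Since g(x) = h(x - 23) where h(x) = x^3 - 466, and h is irreducible over Q (because 466 is not a perfect cube, so h has no rational root, and a monic cubic with no rational root is irreducible), g is also irreducible (irreducibility is preserved under the substitution x → x - 23). Hence m_α(x) = x^3 - 69x^2 + 1587x - 12633.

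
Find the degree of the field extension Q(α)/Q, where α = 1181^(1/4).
[Q(α):Q] = 4

α is a root of x^4 - 1181. By Eisenstein's criterion at the prime p = 1181 (which divides the constant term 1181 but p^2 = 1394761 does not, since 1181 is squarefree), x^4 - 1181 is irreducible over Q. Hence [Q(α):Q] = 4.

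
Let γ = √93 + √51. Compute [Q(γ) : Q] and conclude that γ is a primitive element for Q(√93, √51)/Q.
[Q(γ) : Q] = 4 (equivalently, Q(γ) = Q(√93, √51))

Obviously Q(γ) ⊆ Q(√93, √51), and [Q(√93, √51):Q] = 4 (since 93, 51 are distinct squarefree integers > 1 with 4743 not a perfect square). To show equality we compute the minimal polynomial of γ. From γ = √93 + √51: γ^2 = 93 + 2√(4743) + 51 = 144 + 2√(4743), so γ^2 - 144 = 2√(4743); squaring, (γ^2 - 144)^2 = 4·4743, i.e. γ^4 - 288γ^2 + 20736 - 18972 = 0, i.e. γ^4 - 288γ^2 + 1764 = 0. So γ is a root of x^4 - 288x^2 + 1764. This polynomial is irreducible over Q: it has no rational root (each ±√93 ± √51 is irrational), and any factorization into two quadratics over Q would force √(4743) ∈ Q (pairing opposite roots) or √93, √51 ∈ Q (other pairings), all impossible. Hence [Q(γ):Q] = 4 = [Q(√93, √51):Q], so Q(γ) = Q(√93, √51).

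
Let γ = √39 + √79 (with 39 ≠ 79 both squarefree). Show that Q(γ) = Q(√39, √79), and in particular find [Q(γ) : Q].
[Q(γ) : Q] = 4 (equivalently, Q(γ) = Q(√39, √79))

Obviously Q(γ) ⊆ Q(√39, √79), and [Q(√39, √79):Q] = 4 (since 39, 79 are distinct squarefree integers > 1 with 3081 not a perfect square). To show equality we compute the minimal polynomial of γ. From γ = √39 + √79: γ^2 = 39 + 2√(3081) + 79 = 118 + 2√(3081), so γ^2 - 118 = 2√(3081); squaring, (γ^2 - 118)^2 = 4·3081, i.e. γ^4 - 236γ^2 + 13924 - 12324 = 0, i.e. γ^4 - 236γ^2 + 1600 = 0. So γ is a root of x^4 - 236x^2 + 1600. This polynomial is irreducible over Q: it has no rational root (each ±√39 ± √79 is irrational), and any factorization into two quadratics over Q would force √(3081) ∈ Q (pairing opposite roots) or √39, √79 ∈ Q (other pairings), all impossible. Hence [Q(γ):Q] = 4 = [Q(√39, √79):Q], so Q(γ) = Q(√39, √79).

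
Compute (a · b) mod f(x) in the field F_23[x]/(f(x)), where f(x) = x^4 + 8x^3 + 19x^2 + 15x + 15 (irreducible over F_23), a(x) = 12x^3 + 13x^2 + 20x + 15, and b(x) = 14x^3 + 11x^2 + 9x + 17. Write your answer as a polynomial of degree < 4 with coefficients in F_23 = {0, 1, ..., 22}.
a · b ≡ 10x^3 + x^2 + 21x + 14 (mod f(x))

Multiply in F_23[x]: a(x)·b(x) = (12x^3 + 13x^2 + 20x + 15)·(14x^3 + 11x^2 + 9x + 17) = 7x^6 + 15x^5 + 2x^4 + 15x^3 + 14x^2 + 15x + 2. This has degree ≥ 4, so divide by f(x) over F_23: 7x^6 + 15x^5 + 2x^4 + 15x^3 + 14x^2 + 15x + 2 = (7x^2 + 5x + 13)·(x^4 + 8x^3 + 19x^2 + 15x + 15) + (10x^3 + x^2 + 21x + 14). Hence a·b ≡ 10x^3 + x^2 + 21x + 14 (mod f). (F_23[x]/(f) is a field with 23^4 = 279841 elements since f is irreducible of degree 4.)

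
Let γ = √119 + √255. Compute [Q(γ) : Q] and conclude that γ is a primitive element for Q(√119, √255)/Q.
[Q(γ) : Q] = 4 (equivalently, Q(γ) = Q(√119, √255))

Obviously Q(γ) ⊆ Q(√119, √255), and [Q(√119, √255):Q] = 4 (since 119, 255 are distinct squarefree integers > 1 with 30345 not a perfect square). To show equality we compute the minimal polynomial of γ. From γ = √119 + √255: γ^2 = 119 + 2√(30345) + 255 = 374 + 2√(30345), so γ^2 - 374 = 2√(30345); squaring, (γ^2 - 374)^2 = 4·30345, i.e. γ^4 - 748γ^2 + 139876 - 121380 = 0, i.e. γ^4 - 748γ^2 + 18496 = 0. So γ is a root of x^4 - 748x^2 + 18496. This polynomial is irreducible over Q: it has no rational root (each ±√119 ± √255 is irrational), and any factorization into two quadratics over Q would force √(30345) ∈ Q (pairing opposite roots) or √119, √255 ∈ Q (other pairings), all impossible. Hence [Q(γ):Q] = 4 = [Q(√119, √255):Q], so Q(γ) = Q(√119, √255).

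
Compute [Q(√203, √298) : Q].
[Q(√203, √298) : Q] = 4

[Q(√203):Q] = 2 (min poly x^2 - 203, irreducible since 203 is squarefree > 1). For the top step, suppose √298 ∈ Q(√203), say √298 = c + d√203 with c, d ∈ Q. Squaring: 298 = c^2 + 203d^2 + 2cd√203. Since √203 ∉ Q this forces 2cd = 0. If d = 0 then √298 = c ∈ Q, contradicting 298 squarefree > 1. If c = 0 then 298 = 203d^2, so 203·298 = (203d)^2 is a perfect square in Q — but 203·298 = 60494 is not a perfect square (since 203 and 298 are distinct squarefree integers). Contradiction. Hence √298 ∉ Q(√203), so x^2 - 298 stays irreducible over Q(√203) and [Q(√203, √298) : Q(√203)] = 2. By the tower law, [Q(√203, √298) : Q] = 2 · 2 = 4.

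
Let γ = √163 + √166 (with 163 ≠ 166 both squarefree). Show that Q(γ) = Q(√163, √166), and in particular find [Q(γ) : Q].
[Q(γ) : Q] = 4 (equivalently, Q(γ) = Q(√163, √166))

Obviously Q(γ) ⊆ Q(√163, √166), and [Q(√163, √166):Q] = 4 (since 163, 166 are distinct squarefree integers > 1 with 27058 not a perfect square). To show equality we compute the minimal polynomial of γ. From γ = √163 + √166: γ^2 = 163 + 2√(27058) + 166 = 329 + 2√(27058), so γ^2 - 329 = 2√(27058); squaring, (γ^2 - 329)^2 = 4·27058, i.e. γ^4 - 658γ^2 + 108241 - 108232 = 0, i.e. γ^4 - 658γ^2 + 9 = 0. So γ is a root of x^4 - 658x^2 + 9. This polynomial is irreducible over Q: it has no rational root (each ±√163 ± √166 is irrational), and any factorization into two quadratics over Q would force √(27058) ∈ Q (pairing opposite roots) or √163, √166 ∈ Q (other pairings), all impossible. Hence [Q(γ):Q] = 4 = [Q(√163, √166):Q], so Q(γ) = Q(√163, √166).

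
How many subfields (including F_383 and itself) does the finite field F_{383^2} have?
F_{383^2} has 2 subfields

The subfields of F_{p^n} are exactly the fields F_{p^d} for d | n (each is the fixed field of the unique index-d subgroup of Gal(F_{p^n}/F_p) ≅ Z/nZ). The divisors of n = 2 are {1, 2}, giving 2 subfields: F_{383^1}, F_{383^2}.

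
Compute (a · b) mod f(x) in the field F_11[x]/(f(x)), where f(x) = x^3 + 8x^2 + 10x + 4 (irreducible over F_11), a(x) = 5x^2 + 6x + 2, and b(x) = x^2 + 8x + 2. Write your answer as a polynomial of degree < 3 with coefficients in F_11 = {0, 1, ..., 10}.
a · b ≡ 6x^2 + 3x + 2 (mod f(x))

Multiply in F_11[x]: a(x)·b(x) = (5x^2 + 6x + 2)·(x^2 + 8x + 2) = 5x^4 + 2x^3 + 5x^2 + 6x + 4. This has degree ≥ 3, so divide by f(x) over F_11: 5x^4 + 2x^3 + 5x^2 + 6x + 4 = (5x + 6)·(x^3 + 8x^2 + 10x + 4) + (6x^2 + 3x + 2). Hence a·b ≡ 6x^2 + 3x + 2 (mod f). (F_11[x]/(f) is a field with 11^3 = 1331 elements since f is irreducible of degree 3.)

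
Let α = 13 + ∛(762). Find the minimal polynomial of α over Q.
m_α(x) = x^3 - 39x^2 + 507x - 2959

Set β = α - 13 = ∛(762), so β^3 = 762. Then (α - 13)^3 - 762 = 0, i.e. α is a root of g(x) = (x - 13)^3 - 762 = x^3 - 39x^2 + 507x - 2959. Since g(x) = h(x - 13) where h(x) = x^3 - 762, and h is irreducible over Q (because 762 is not a perfect cube, so h has no rational root, and a monic cubic with no rational root is irreducible), g is also irreducible (irreducibility is preserved under the substitution x → x - 13). Hence m_α(x) = x^3 - 39x^2 + 507x - 2959.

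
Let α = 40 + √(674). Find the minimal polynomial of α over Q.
m_α(x) = x^2 - 80x + 926

From α - 40 = √(674), squaring gives (α - 40)^2 = 674, i.e. α^2 - 80α + 1600 = 674, so α^2 - 80α + 926 = 0. The discriminant of x^2 - 80x + 926 is (-80)^2 - 4·(926) = 6400 - 3704 = 2696, and 4·(674) is not a perfect square in Q since 674 is squarefree and ≠ 1. Hence x^2 - 80x + 926 is irreducible over Q and is the minimal polynomial of α.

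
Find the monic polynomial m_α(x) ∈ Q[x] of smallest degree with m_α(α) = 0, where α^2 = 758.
m_α(x) = x^2 - 758

α satisfies α^2 - 758 = 0, so x^2 - 758 annihilates α. Since d = 758 is squarefree and ≠ 1, it is not a perfect square in Q, so x^2 - 758 has no rational root and is therefore irreducible over Q (a degree-2 polynomial over a field is irreducible iff it has no root). Hence m_α(x) = x^2 - 758.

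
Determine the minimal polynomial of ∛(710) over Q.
m_α(x) = x^3 - 710

α satisfies α^3 = 710, so x^3 - 710 annihilates α. By the rational root test, a rational root p/q (in lowest terms) of x^3 - 710 would satisfy p^3 = 710 q^3, forcing q = 1 and p^3 = 710; but 710 is not a perfect cube, contradiction. A monic cubic over Q with no rational root is irreducible (any nontrivial factorization would include a linear factor). Hence x^3 - 710 is the minimal polynomial of α, and in particular [Q(α):Q] = 3.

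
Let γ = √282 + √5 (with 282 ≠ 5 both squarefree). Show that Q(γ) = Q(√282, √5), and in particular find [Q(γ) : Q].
[Q(γ) : Q] = 4 (equivalently, Q(γ) = Q(√282, √5))

Obviously Q(γ) ⊆ Q(√282, √5), and [Q(√282, √5):Q] = 4 (since 282, 5 are distinct squarefree integers > 1 with 1410 not a perfect square). To show equality we compute the minimal polynomial of γ. From γ = √282 + √5: γ^2 = 282 + 2√(1410) + 5 = 287 + 2√(1410), so γ^2 - 287 = 2√(1410); squaring, (γ^2 - 287)^2 = 4·1410, i.e. γ^4 - 574γ^2 + 82369 - 5640 = 0, i.e. γ^4 - 574γ^2 + 76729 = 0. So γ is a root of x^4 - 574x^2 + 76729. This polynomial is irreducible over Q: it has no rational root (each ±√282 ± √5 is irrational), and any factorization into two quadratics over Q would force √(1410) ∈ Q (pairing opposite roots) or √282, √5 ∈ Q (other pairings), all impossible. Hence [Q(γ):Q] = 4 = [Q(√282, √5):Q], so Q(γ) = Q(√282, √5).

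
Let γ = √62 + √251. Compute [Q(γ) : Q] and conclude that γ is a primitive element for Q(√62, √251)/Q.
[Q(γ) : Q] = 4 (equivalently, Q(γ) = Q(√62, √251))

Obviously Q(γ) ⊆ Q(√62, √251), and [Q(√62, √251):Q] = 4 (since 62, 251 are distinct squarefree integers > 1 with 15562 not a perfect square). To show equality we compute the minimal polynomial of γ. From γ = √62 + √251: γ^2 = 62 + 2√(15562) + 251 = 313 + 2√(15562), so γ^2 - 313 = 2√(15562); squaring, (γ^2 - 313)^2 = 4·15562, i.e. γ^4 - 626γ^2 + 97969 - 62248 = 0, i.e. γ^4 - 626γ^2 + 35721 = 0. So γ is a root of x^4 - 626x^2 + 35721. This polynomial is irreducible over Q: it has no rational root (each ±√62 ± √251 is irrational), and any factorization into two quadratics over Q would force √(15562) ∈ Q (pairing opposite roots) or √62, √251 ∈ Q (other pairings), all impossible. Hence [Q(γ):Q] = 4 = [Q(√62, √251):Q], so Q(γ) = Q(√62, √251).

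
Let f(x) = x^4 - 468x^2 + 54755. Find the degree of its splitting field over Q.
[K : Q] = 4

Solving the quadratic in x^2: x^2 = (468 ± √(468^2 - 4·54755))/2 = (468 ± √4)/2 = (468 ± 2)/2, giving x^2 = 233 or x^2 = 235. So f(x) = (x^2 - 233)(x^2 - 235) and the roots of f are ±√233, ±√235. Hence the splitting field is K = Q(√233, √235). Since 233 and 235 are distinct squarefree integers > 1, their product 54755 is not a perfect square, so √235 ∉ Q(√233). By the tower law [K:Q] = [Q(√233,√235):Q(√233)] · [Q(√233):Q] = 2 · 2 = 4.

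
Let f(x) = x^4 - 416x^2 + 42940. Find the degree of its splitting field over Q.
[K : Q] = 4

Solving the quadratic in x^2: x^2 = (416 ± √(416^2 - 4·42940))/2 = (416 ± √1296)/2 = (416 ± 36)/2, giving x^2 = 190 or x^2 = 226. So f(x) = (x^2 - 190)(x^2 - 226) and the roots of f are ±√190, ±√226. Hence the splitting field is K = Q(√190, √226). Since 190 and 226 are distinct squarefree integers > 1, their product 42940 is not a perfect square, so √226 ∉ Q(√190). By the tower law [K:Q] = [Q(√190,√226):Q(√190)] · [Q(√190):Q] = 2 · 2 = 4.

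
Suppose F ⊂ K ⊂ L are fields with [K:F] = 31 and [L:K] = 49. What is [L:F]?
[L:F] = 1519

The tower law says that for any tower of field extensions F ⊂ K ⊂ L with finite degrees, [L:F] = [L:K] · [K:F]. Here this gives [L:F] = 49 · 31 = 1519.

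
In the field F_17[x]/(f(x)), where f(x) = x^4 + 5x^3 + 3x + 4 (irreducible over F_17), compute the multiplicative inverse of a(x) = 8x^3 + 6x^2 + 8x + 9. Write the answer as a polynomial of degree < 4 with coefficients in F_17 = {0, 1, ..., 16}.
a(x)^(-1) ≡ x^3 + 10x + 9 (mod f(x))

Since f is irreducible over F_17, F_17[x]/(f) is a field and a(x) ≠ 0 has an inverse. Apply the extended Euclidean algorithm to f(x) and a(x) in F_17[x]: f(x) = (15x)·a(x) + (16x^2 + 4x + 4);  a(x) = (9x + 13)·(16x^2 + 4x + 4) + (5x + 8);  (16x^2 + 4x + 4) = (10x + 12)·(5x + 8) + (10). The last nonzero remainder is the constant 10 = gcd(f, a) in F_17. Back-substituting through the division chain expresses 10 = s(x)·a(x) + t(x)·f(x) with s(x) ≡ 10x^3 + 15x + 5 (mod f), so (10x^3 + 15x + 5)·a(x) ≡ 10 (mod f). Multiplying by 10^(-1) ≡ 12 in F_17 gives a(x)^(-1) ≡ 12·(10x^3 + 15x + 5) ≡ x^3 + 10x + 9 (mod f). Check: (8x^3 + 6x^2 + 8x + 9)·(x^3 + 10x + 9) = 8x^6 + 6x^5 + 3x^4 + 5x^3 + 15x^2 + 9x + 13 ≡ 1 (mod x^4 + 5x^3 + 3x + 4).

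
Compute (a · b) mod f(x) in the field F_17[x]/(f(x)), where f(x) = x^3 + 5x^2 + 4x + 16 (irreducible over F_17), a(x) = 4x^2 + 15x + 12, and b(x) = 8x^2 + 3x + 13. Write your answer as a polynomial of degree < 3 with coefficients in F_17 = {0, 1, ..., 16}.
a · b ≡ x^2 + x + 9 (mod f(x))

Multiply in F_17[x]: a(x)·b(x) = (4x^2 + 15x + 12)·(8x^2 + 3x + 13) = 15x^4 + 13x^3 + 6x^2 + 10x + 3. This has degree ≥ 3, so divide by f(x) over F_17: 15x^4 + 13x^3 + 6x^2 + 10x + 3 = (15x + 6)·(x^3 + 5x^2 + 4x + 16) + (x^2 + x + 9). Hence a·b ≡ x^2 + x + 9 (mod f). (F_17[x]/(f) is a field with 17^3 = 4913 elements since f is irreducible of degree 3.)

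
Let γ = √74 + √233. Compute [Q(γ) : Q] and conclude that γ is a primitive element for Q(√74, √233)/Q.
[Q(γ) : Q] = 4 (equivalently, Q(γ) = Q(√74, √233))

Obviously Q(γ) ⊆ Q(√74, √233), and [Q(√74, √233):Q] = 4 (since 74, 233 are distinct squarefree integers > 1 with 17242 not a perfect square). To show equality we compute the minimal polynomial of γ. From γ = √74 + √233: γ^2 = 74 + 2√(17242) + 233 = 307 + 2√(17242), so γ^2 - 307 = 2√(17242); squaring, (γ^2 - 307)^2 = 4·17242, i.e. γ^4 - 614γ^2 + 94249 - 68968 = 0, i.e. γ^4 - 614γ^2 + 25281 = 0. So γ is a root of x^4 - 614x^2 + 25281. This polynomial is irreducible over Q: it has no rational root (each ±√74 ± √233 is irrational), and any factorization into two quadratics over Q would force √(17242) ∈ Q (pairing opposite roots) or √74, √233 ∈ Q (other pairings), all impossible. Hence [Q(γ):Q] = 4 = [Q(√74, √233):Q], so Q(γ) = Q(√74, √233).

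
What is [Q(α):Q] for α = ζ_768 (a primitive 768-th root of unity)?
[Q(α):Q] = 256

The minimal polynomial of ζ_768 over Q is the 768-th cyclotomic polynomial Φ_768(x), which is irreducible over Q and has degree φ(768) = 256. Hence [Q(α):Q] = φ(768) = 256.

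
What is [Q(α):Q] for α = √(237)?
[Q(α):Q] = 2

[Q(α):Q] equals the degree of the minimal polynomial of α. Here α^2 = 237 and x^2 - 237 is irreducible (d = 237 is squarefree, ≠ 1, hence not a square), so deg(m_α) = 2. Thus [Q(α):Q] = 2.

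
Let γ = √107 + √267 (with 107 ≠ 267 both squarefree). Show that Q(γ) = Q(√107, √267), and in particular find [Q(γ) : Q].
[Q(γ) : Q] = 4 (equivalently, Q(γ) = Q(√107, √267))

Obviously Q(γ) ⊆ Q(√107, √267), and [Q(√107, √267):Q] = 4 (since 107, 267 are distinct squarefree integers > 1 with 28569 not a perfect square). To show equality we compute the minimal polynomial of γ. From γ = √107 + √267: γ^2 = 107 + 2√(28569) + 267 = 374 + 2√(28569), so γ^2 - 374 = 2√(28569); squaring, (γ^2 - 374)^2 = 4·28569, i.e. γ^4 - 748γ^2 + 139876 - 114276 = 0, i.e. γ^4 - 748γ^2 + 25600 = 0. So γ is a root of x^4 - 748x^2 + 25600. This polynomial is irreducible over Q: it has no rational root (each ±√107 ± √267 is irrational), and any factorization into two quadratics over Q would force √(28569) ∈ Q (pairing opposite roots) or √107, √267 ∈ Q (other pairings), all impossible. Hence [Q(γ):Q] = 4 = [Q(√107, √267):Q], so Q(γ) = Q(√107, √267).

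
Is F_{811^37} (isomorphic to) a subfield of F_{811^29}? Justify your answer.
No: F_{811^37} is not a subfield of F_{811^29}

F_{p^m} embeds in F_{p^n} iff m | n. Here 37 ∤ 29 (since 29 = 0·37 + 29 with remainder 29 ≠ 0), so F_{811^37} is not a subfield of F_{811^29}. Equivalently: if it were, the tower law would give 37 = [F_{811^37}:F_811] dividing [F_{811^29}:F_811] = 29, contradiction.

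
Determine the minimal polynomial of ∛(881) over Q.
m_α(x) = x^3 - 881

α satisfies α^3 = 881, so x^3 - 881 annihilates α. By the rational root test, a rational root p/q (in lowest terms) of x^3 - 881 would satisfy p^3 = 881 q^3, forcing q = 1 and p^3 = 881; but 881 is not a perfect cube, contradiction. A monic cubic over Q with no rational root is irreducible (any nontrivial factorization would include a linear factor). Hence x^3 - 881 is the minimal polynomial of α, and in particular [Q(α):Q] = 3.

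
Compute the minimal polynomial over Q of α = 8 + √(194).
m_α(x) = x^2 - 16x - 130

From α - 8 = √(194), squaring gives (α - 8)^2 = 194, i.e. α^2 - 16α + 64 = 194, so α^2 - 16α - 130 = 0. The discriminant of x^2 - 16x - 130 is (-16)^2 - 4·(-130) = 256 + 520 = 776, and 4·(194) is not a perfect square in Q since 194 is squarefree and ≠ 1. Hence x^2 - 16x - 130 is irreducible over Q and is the minimal polynomial of α.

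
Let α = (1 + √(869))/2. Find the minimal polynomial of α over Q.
m_α(x) = x^2 - x - 217

From 2α - 1 = √(869), squaring gives (2α - 1)^2 = 869, i.e. 4α^2 - 4α + 1 = 869, so α^2 - α + (1 - 869)/4 = 0. Since 869 ≡ 1 (mod 4), (1 - 869)/4 = -217 ∈ Z. The polynomial x^2 - x - 217 has discriminant 1 - 4·(-217) = 869, which is not a perfect square in Q (d = 869 is squarefree and ≠ 1), so x^2 - x - 217 is irreducible over Q. It is the minimal polynomial of α.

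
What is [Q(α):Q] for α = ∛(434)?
[Q(α):Q] = 3

The minimal polynomial of α is x^3 - 434, irreducible over Q since 434 is not a perfect cube (so x^3 - 434 has no rational root). Hence [Q(α):Q] = deg(m_α) = 3.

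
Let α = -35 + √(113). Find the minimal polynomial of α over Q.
m_α(x) = x^2 + 70x + 1112

From α + 35 = √(113), squaring gives (α + 35)^2 = 113, i.e. α^2 + 70α + 1225 = 113, so α^2 + 70α + 1112 = 0. The discriminant of x^2 + 70x + 1112 is (70)^2 - 4·(1112) = 4900 - 4448 = 452, and 4·(113) is not a perfect square in Q since 113 is squarefree and ≠ 1. Hence x^2 + 70x + 1112 is irreducible over Q and is the minimal polynomial of α.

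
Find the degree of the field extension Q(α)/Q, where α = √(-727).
[Q(α):Q] = 2

[Q(α):Q] equals the degree of the minimal polynomial of α. Here α^2 = -727 and x^2 + 727 is irreducible (d = -727 is squarefree, ≠ 1, hence not a square), so deg(m_α) = 2. Thus [Q(α):Q] = 2.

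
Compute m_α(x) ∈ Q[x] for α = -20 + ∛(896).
m_α(x) = x^3 + 60x^2 + 1200x + 7104

Set β = α + 20 = ∛(896), so β^3 = 896. Then (α + 20)^3 - 896 = 0, i.e. α is a root of g(x) = (x + 20)^3 - 896 = x^3 + 60x^2 + 1200x + 7104. Since g(x) = h(x + 20) where h(x) = x^3 - 896, and h is irreducible over Q (because 896 is not a perfect cube, so h has no rational root, and a monic cubic with no rational root is irreducible), g is also irreducible (irreducibility is preserved under the substitution x → x + 20). Hence m_α(x) = x^3 + 60x^2 + 1200x + 7104.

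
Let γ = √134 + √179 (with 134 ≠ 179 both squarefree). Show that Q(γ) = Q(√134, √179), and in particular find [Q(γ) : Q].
[Q(γ) : Q] = 4 (equivalently, Q(γ) = Q(√134, √179))

Obviously Q(γ) ⊆ Q(√134, √179), and [Q(√134, √179):Q] = 4 (since 134, 179 are distinct squarefree integers > 1 with 23986 not a perfect square). To show equality we compute the minimal polynomial of γ. From γ = √134 + √179: γ^2 = 134 + 2√(23986) + 179 = 313 + 2√(23986), so γ^2 - 313 = 2√(23986); squaring, (γ^2 - 313)^2 = 4·23986, i.e. γ^4 - 626γ^2 + 97969 - 95944 = 0, i.e. γ^4 - 626γ^2 + 2025 = 0. So γ is a root of x^4 - 626x^2 + 2025. This polynomial is irreducible over Q: it has no rational root (each ±√134 ± √179 is irrational), and any factorization into two quadratics over Q would force √(23986) ∈ Q (pairing opposite roots) or √134, √179 ∈ Q (other pairings), all impossible. Hence [Q(γ):Q] = 4 = [Q(√134, √179):Q], so Q(γ) = Q(√134, √179).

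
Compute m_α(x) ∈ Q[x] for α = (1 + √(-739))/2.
m_α(x) = x^2 - x + 185

From 2α - 1 = √(-739), squaring gives (2α - 1)^2 = -739, i.e. 4α^2 - 4α + 1 = -739, so α^2 - α + (1 + 739)/4 = 0. Since -739 ≡ 1 (mod 4), (1 + 739)/4 = 185 ∈ Z. The polynomial x^2 - x + 185 has discriminant 1 - 4·(185) = -739, which is not a perfect square in Q (d = -739 is squarefree and ≠ 1), so x^2 - x + 185 is irreducible over Q. It is the minimal polynomial of α.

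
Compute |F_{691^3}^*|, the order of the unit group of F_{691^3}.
|F_{691^3}^*| = 329939370

F_{691^3} has 691^3 = 329939371 elements; its multiplicative group consists of all nonzero elements, so |F_{691^3}^*| = 329939371 - 1 = 329939370. (It is cyclic since any finite subgroup of the multiplicative group of a field is cyclic.)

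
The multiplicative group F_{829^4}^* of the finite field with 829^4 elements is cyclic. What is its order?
|F_{829^4}^*| = 472300192080

F_{829^4} has 829^4 = 472300192081 elements; its multiplicative group consists of all nonzero elements, so |F_{829^4}^*| = 472300192081 - 1 = 472300192080. (It is cyclic since any finite subgroup of the multiplicative group of a field is cyclic.)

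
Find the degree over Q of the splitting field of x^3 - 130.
[K : Q] = 6

The roots of x^3 - 130 are ∛130, ω∛130, ω^2∛130 where ω = e^(2πi/3) is a primitive cube root of unity, so K = Q(∛130, ω). Now [Q(∛130):Q] = 3 (since 130 is not a perfect cube, x^3 - 130 is irreducible) and [Q(ω):Q] = 2. Both 2 and 3 divide [K:Q], and [K:Q] ≤ 3·2 = 6, so [K:Q] = 6. (Equivalently: Q(∛130) ⊂ R but ω ∉ R, so [K : Q(∛130)] = 2.)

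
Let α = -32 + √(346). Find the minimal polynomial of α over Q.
m_α(x) = x^2 + 64x + 678

From α + 32 = √(346), squaring gives (α + 32)^2 = 346, i.e. α^2 + 64α + 1024 = 346, so α^2 + 64α + 678 = 0. The discriminant of x^2 + 64x + 678 is (64)^2 - 4·(678) = 4096 - 2712 = 1384, and 4·(346) is not a perfect square in Q since 346 is squarefree and ≠ 1. Hence x^2 + 64x + 678 is irreducible over Q and is the minimal polynomial of α.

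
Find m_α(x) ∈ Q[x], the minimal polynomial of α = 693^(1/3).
m_α(x) = x^3 - 693

α satisfies α^3 = 693, so x^3 - 693 annihilates α. By the rational root test, a rational root p/q (in lowest terms) of x^3 - 693 would satisfy p^3 = 693 q^3, forcing q = 1 and p^3 = 693; but 693 is not a perfect cube, contradiction. A monic cubic over Q with no rational root is irreducible (any nontrivial factorization would include a linear factor). Hence x^3 - 693 is the minimal polynomial of α, and in particular [Q(α):Q] = 3.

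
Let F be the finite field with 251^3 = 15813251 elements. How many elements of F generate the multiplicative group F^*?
There are φ(15813250) = 6174000 primitive elements

F_q^* is cyclic of order q - 1 = 15813250. A cyclic group of order m has exactly φ(m) generators. Here m = 15813250 = 2 · 5^3 · 43 · 1471, so the number of primitive elements is φ(15813250) = 6174000.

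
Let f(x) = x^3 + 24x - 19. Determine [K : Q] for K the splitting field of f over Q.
[K : Q] = 6

By the rational root test, any rational root of the monic integer polynomial f(x) = x^3 + 24x - 19 must be an integer dividing the constant term -19, i.e. one of ±{1, 19}. Evaluating: f(1) = 6, f(-1) = -44, f(19) = 7296, f(-19) = -7334; none is 0, so f has no rational root and is therefore irreducible over Q (a cubic with no linear factor over a field is irreducible). For an irreducible cubic, the Galois group is A_3 or S_3 according as the discriminant disc(f) = -4a^3 - 27b^2 = -4·(24)^3 - 27·(-19)^2 = -65043 is or is not a square in Q. Here disc(f) = -65043 is not a perfect square in Q, so the Galois group of f over Q is not contained in A_3 and must be all of S_3. The splitting field has degree |S_3| = 6 over Q, so [K : Q] = 6.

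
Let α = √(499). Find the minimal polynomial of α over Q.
m_α(x) = x^2 - 499

α satisfies α^2 - 499 = 0, so x^2 - 499 annihilates α. Since d = 499 is squarefree and ≠ 1, it is not a perfect square in Q, so x^2 - 499 has no rational root and is therefore irreducible over Q (a degree-2 polynomial over a field is irreducible iff it has no root). Hence m_α(x) = x^2 - 499.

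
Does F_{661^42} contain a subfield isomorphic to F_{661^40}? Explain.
No: F_{661^40} is not a subfield of F_{661^42}

F_{p^m} embeds in F_{p^n} iff m | n. Here 40 ∤ 42 (since 42 = 1·40 + 2 with remainder 2 ≠ 0), so F_{661^40} is not a subfield of F_{661^42}. Equivalently: if it were, the tower law would give 40 = [F_{661^40}:F_661] dividing [F_{661^42}:F_661] = 42, contradiction.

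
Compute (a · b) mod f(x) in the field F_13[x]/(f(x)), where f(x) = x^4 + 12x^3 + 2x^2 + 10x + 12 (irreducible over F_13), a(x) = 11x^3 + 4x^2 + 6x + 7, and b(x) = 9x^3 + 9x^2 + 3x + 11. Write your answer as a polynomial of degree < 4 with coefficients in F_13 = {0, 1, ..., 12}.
a · b ≡ 4x^3 + 10x^2 + 5x + 2 (mod f(x))

Multiply in F_13[x]: a(x)·b(x) = (11x^3 + 4x^2 + 6x + 7)·(9x^3 + 9x^2 + 3x + 11) = 8x^6 + 5x^5 + 6x^4 + 3x^3 + 8x^2 + 9x + 12. This has degree ≥ 4, so divide by f(x) over F_13: 8x^6 + 5x^5 + 6x^4 + 3x^3 + 8x^2 + 9x + 12 = (8x^2 + 3)·(x^4 + 12x^3 + 2x^2 + 10x + 12) + (4x^3 + 10x^2 + 5x + 2). Hence a·b ≡ 4x^3 + 10x^2 + 5x + 2 (mod f). (F_13[x]/(f) is a field with 13^4 = 28561 elements since f is irreducible of degree 4.)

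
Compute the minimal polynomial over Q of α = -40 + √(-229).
m_α(x) = x^2 + 80x + 1829

From α + 40 = √(-229), squaring gives (α + 40)^2 = -229, i.e. α^2 + 80α + 1600 = -229, so α^2 + 80α + 1829 = 0. The discriminant of x^2 + 80x + 1829 is (80)^2 - 4·(1829) = 6400 - 7316 = -916, and 4·(-229) is not a perfect square in Q since -229 is squarefree and ≠ 1. Hence x^2 + 80x + 1829 is irreducible over Q and is the minimal polynomial of α.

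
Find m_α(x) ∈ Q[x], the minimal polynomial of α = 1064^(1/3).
m_α(x) = x^3 - 1064

α satisfies α^3 = 1064, so x^3 - 1064 annihilates α. By the rational root test, a rational root p/q (in lowest terms) of x^3 - 1064 would satisfy p^3 = 1064 q^3, forcing q = 1 and p^3 = 1064; but 1064 is not a perfect cube, contradiction. A monic cubic over Q with no rational root is irreducible (any nontrivial factorization would include a linear factor). Hence x^3 - 1064 is the minimal polynomial of α, and in particular [Q(α):Q] = 3.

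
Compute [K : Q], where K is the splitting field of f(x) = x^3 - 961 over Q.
[K : Q] = 6

The roots of x^3 - 961 are ∛961, ω∛961, ω^2∛961 where ω = e^(2πi/3) is a primitive cube root of unity, so K = Q(∛961, ω). Now [Q(∛961):Q] = 3 (since 961 is not a perfect cube, x^3 - 961 is irreducible) and [Q(ω):Q] = 2. Both 2 and 3 divide [K:Q], and [K:Q] ≤ 3·2 = 6, so [K:Q] = 6. (Equivalently: Q(∛961) ⊂ R but ω ∉ R, so [K : Q(∛961)] = 2.)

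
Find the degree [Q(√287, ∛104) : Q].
[Q(√287, ∛104) : Q] = 6

Let L = Q(√287, ∛104). Since Q(√287) ⊂ L and [Q(√287):Q] = 2, the tower law gives 2 | [L:Q]. Likewise Q(∛104) ⊂ L with [Q(∛104):Q] = 3 (because 104 is not a perfect cube), so 3 | [L:Q]. As gcd(2,3) = 1, [L:Q] is divisible by 6. Conversely L is generated over Q by √287 and ∛104, so [L:Q] ≤ 2·3 = 6. Therefore [Q(√287, ∛104) : Q] = 6.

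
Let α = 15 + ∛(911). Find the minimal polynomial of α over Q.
m_α(x) = x^3 - 45x^2 + 675x - 4286

Set β = α - 15 = ∛(911), so β^3 = 911. Then (α - 15)^3 - 911 = 0, i.e. α is a root of g(x) = (x - 15)^3 - 911 = x^3 - 45x^2 + 675x - 4286. Since g(x) = h(x - 15) where h(x) = x^3 - 911, and h is irreducible over Q (because 911 is not a perfect cube, so h has no rational root, and a monic cubic with no rational root is irreducible), g is also irreducible (irreducibility is preserved under the substitution x → x - 15). Hence m_α(x) = x^3 - 45x^2 + 675x - 4286.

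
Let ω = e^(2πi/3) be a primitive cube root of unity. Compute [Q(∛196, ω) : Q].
[Q(∛196, ω) : Q] = 6

[Q(∛196):Q] = 3 (min poly x^3 - 196, irreducible since 196 is not a perfect cube). [Q(ω):Q] = 2 (min poly x^2 + x + 1). Since Q(∛196) ⊂ R and ω ∉ R, we have ω ∉ Q(∛196), so x^2 + x + 1 remains irreducible over Q(∛196) and [Q(∛196, ω) : Q(∛196)] = 2. By the tower law, [Q(∛196, ω) : Q] = 3 · 2 = 6. (In fact Q(∛196, ω) is the splitting field of x^3 - 196 over Q.)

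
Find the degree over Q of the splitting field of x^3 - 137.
[K : Q] = 6

The roots of x^3 - 137 are ∛137, ω∛137, ω^2∛137 where ω = e^(2πi/3) is a primitive cube root of unity, so K = Q(∛137, ω). Now [Q(∛137):Q] = 3 (since 137 is not a perfect cube, x^3 - 137 is irreducible) and [Q(ω):Q] = 2. Both 2 and 3 divide [K:Q], and [K:Q] ≤ 3·2 = 6, so [K:Q] = 6. (Equivalently: Q(∛137) ⊂ R but ω ∉ R, so [K : Q(∛137)] = 2.)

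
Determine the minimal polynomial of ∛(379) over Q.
m_α(x) = x^3 - 379

α satisfies α^3 = 379, so x^3 - 379 annihilates α. By the rational root test, a rational root p/q (in lowest terms) of x^3 - 379 would satisfy p^3 = 379 q^3, forcing q = 1 and p^3 = 379; but 379 is not a perfect cube, contradiction. A monic cubic over Q with no rational root is irreducible (any nontrivial factorization would include a linear factor). Hence x^3 - 379 is the minimal polynomial of α, and in particular [Q(α):Q] = 3.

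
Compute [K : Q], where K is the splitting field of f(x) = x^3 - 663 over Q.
[K : Q] = 6

The roots of x^3 - 663 are ∛663, ω∛663, ω^2∛663 where ω = e^(2πi/3) is a primitive cube root of unity, so K = Q(∛663, ω). Now [Q(∛663):Q] = 3 (since 663 is not a perfect cube, x^3 - 663 is irreducible) and [Q(ω):Q] = 2. Both 2 and 3 divide [K:Q], and [K:Q] ≤ 3·2 = 6, so [K:Q] = 6. (Equivalently: Q(∛663) ⊂ R but ω ∉ R, so [K : Q(∛663)] = 2.)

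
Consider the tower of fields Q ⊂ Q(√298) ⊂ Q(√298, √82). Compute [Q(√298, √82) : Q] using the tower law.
[Q(√298, √82) : Q] = 4

[Q(√298):Q] = 2 (min poly x^2 - 298, irreducible since 298 is squarefree > 1). For the top step, suppose √82 ∈ Q(√298), say √82 = c + d√298 with c, d ∈ Q. Squaring: 82 = c^2 + 298d^2 + 2cd√298. Since √298 ∉ Q this forces 2cd = 0. If d = 0 then √82 = c ∈ Q, contradicting 82 squarefree > 1. If c = 0 then 82 = 298d^2, so 298·82 = (298d)^2 is a perfect square in Q — but 298·82 = 24436 is not a perfect square (since 298 and 82 are distinct squarefree integers). Contradiction. Hence √82 ∉ Q(√298), so x^2 - 82 stays irreducible over Q(√298) and [Q(√298, √82) : Q(√298)] = 2. By the tower law, [Q(√298, √82) : Q] = 2 · 2 = 4.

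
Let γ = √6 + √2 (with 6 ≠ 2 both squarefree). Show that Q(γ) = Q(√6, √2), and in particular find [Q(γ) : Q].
[Q(γ) : Q] = 4 (equivalently, Q(γ) = Q(√6, √2))

Obviously Q(γ) ⊆ Q(√6, √2), and [Q(√6, √2):Q] = 4 (since 6, 2 are distinct squarefree integers > 1 with 12 not a perfect square). To show equality we compute the minimal polynomial of γ. From γ = √6 + √2: γ^2 = 6 + 2√(12) + 2 = 8 + 2√(12), so γ^2 - 8 = 2√(12); squaring, (γ^2 - 8)^2 = 4·12, i.e. γ^4 - 16γ^2 + 64 - 48 = 0, i.e. γ^4 - 16γ^2 + 16 = 0. So γ is a root of x^4 - 16x^2 + 16. This polynomial is irreducible over Q: it has no rational root (each ±√6 ± √2 is irrational), and any factorization into two quadratics over Q would force √(12) ∈ Q (pairing opposite roots) or √6, √2 ∈ Q (other pairings), all impossible. Hence [Q(γ):Q] = 4 = [Q(√6, √2):Q], so Q(γ) = Q(√6, √2).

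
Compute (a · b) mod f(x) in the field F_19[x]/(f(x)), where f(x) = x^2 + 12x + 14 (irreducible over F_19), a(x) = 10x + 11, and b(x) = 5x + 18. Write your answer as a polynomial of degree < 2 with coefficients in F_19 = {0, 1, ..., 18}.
a · b ≡ 15x + 11 (mod f(x))

Multiply in F_19[x]: a(x)·b(x) = (10x + 11)·(5x + 18) = 12x^2 + 7x + 8. This has degree ≥ 2, so divide by f(x) over F_19: 12x^2 + 7x + 8 = (12)·(x^2 + 12x + 14) + (15x + 11). Hence a·b ≡ 15x + 11 (mod f). (F_19[x]/(f) is a field with 19^2 = 361 elements since f is irreducible of degree 2.)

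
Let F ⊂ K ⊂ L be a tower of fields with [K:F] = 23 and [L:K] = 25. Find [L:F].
[L:F] = 575

The tower law says that for any tower of field extensions F ⊂ K ⊂ L with finite degrees, [L:F] = [L:K] · [K:F]. Here this gives [L:F] = 25 · 23 = 575.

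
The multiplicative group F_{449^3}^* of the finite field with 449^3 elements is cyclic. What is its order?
|F_{449^3}^*| = 90518848

F_{449^3} has 449^3 = 90518849 elements; its multiplicative group consists of all nonzero elements, so |F_{449^3}^*| = 90518849 - 1 = 90518848. (It is cyclic since any finite subgroup of the multiplicative group of a field is cyclic.)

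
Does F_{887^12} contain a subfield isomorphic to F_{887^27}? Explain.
No: F_{887^27} is not a subfield of F_{887^12}

F_{p^m} embeds in F_{p^n} iff m | n. Here 27 ∤ 12 (since 12 = 0·27 + 12 with remainder 12 ≠ 0), so F_{887^27} is not a subfield of F_{887^12}. Equivalently: if it were, the tower law would give 27 = [F_{887^27}:F_887] dividing [F_{887^12}:F_887] = 12, contradiction.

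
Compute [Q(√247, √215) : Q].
[Q(√247, √215) : Q] = 4

[Q(√247):Q] = 2 (min poly x^2 - 247, irreducible since 247 is squarefree > 1). For the top step, suppose √215 ∈ Q(√247), say √215 = c + d√247 with c, d ∈ Q. Squaring: 215 = c^2 + 247d^2 + 2cd√247. Since √247 ∉ Q this forces 2cd = 0. If d = 0 then √215 = c ∈ Q, contradicting 215 squarefree > 1. If c = 0 then 215 = 247d^2, so 247·215 = (247d)^2 is a perfect square in Q — but 247·215 = 53105 is not a perfect square (since 247 and 215 are distinct squarefree integers). Contradiction. Hence √215 ∉ Q(√247), so x^2 - 215 stays irreducible over Q(√247) and [Q(√247, √215) : Q(√247)] = 2. By the tower law, [Q(√247, √215) : Q] = 2 · 2 = 4.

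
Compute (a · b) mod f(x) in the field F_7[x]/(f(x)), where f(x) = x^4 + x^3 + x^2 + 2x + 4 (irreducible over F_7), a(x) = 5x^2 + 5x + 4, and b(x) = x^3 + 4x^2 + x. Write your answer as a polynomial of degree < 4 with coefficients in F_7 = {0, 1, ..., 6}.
a · b ≡ 4x^3 + 5x^2 + 4 (mod f(x))

Multiply in F_7[x]: a(x)·b(x) = (5x^2 + 5x + 4)·(x^3 + 4x^2 + x) = 5x^5 + 4x^4 + x^3 + 4x. This has degree ≥ 4, so divide by f(x) over F_7: 5x^5 + 4x^4 + x^3 + 4x = (5x + 6)·(x^4 + x^3 + x^2 + 2x + 4) + (4x^3 + 5x^2 + 4). Hence a·b ≡ 4x^3 + 5x^2 + 4 (mod f). (F_7[x]/(f) is a field with 7^4 = 2401 elements since f is irreducible of degree 4.)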